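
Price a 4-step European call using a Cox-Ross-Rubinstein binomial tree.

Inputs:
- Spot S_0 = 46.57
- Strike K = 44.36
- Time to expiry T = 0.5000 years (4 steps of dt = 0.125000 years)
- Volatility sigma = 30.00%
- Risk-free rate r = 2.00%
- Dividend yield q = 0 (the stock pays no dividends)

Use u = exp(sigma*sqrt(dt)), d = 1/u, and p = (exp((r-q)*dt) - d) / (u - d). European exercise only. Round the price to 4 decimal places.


dt = T/N = 0.125000
u = exp(sigma*sqrt(dt)) = 1.111895; d = 1/u = 0.899365
p = (exp((r-q)*dt) - d) / (u - d) = 0.485286
Discount per step: exp(-r*dt) = 0.997503
Stock lattice S(k, i) with i counting down-moves:
  k=0: S(0,0) = 46.5700
  k=1: S(1,0) = 51.7810; S(1,1) = 41.8834
  k=2: S(2,0) = 57.5750; S(2,1) = 46.5700; S(2,2) = 37.6685
  k=3: S(3,0) = 64.0174; S(3,1) = 51.7810; S(3,2) = 41.8834; S(3,3) = 33.8778
  k=4: S(4,0) = 71.1806; S(4,1) = 57.5750; S(4,2) = 46.5700; S(4,3) = 37.6685; S(4,4) = 30.4685
Terminal payoffs V(N, i) = max(S_T - K, 0):
  V(4,0) = 26.820623; V(4,1) = 13.215008; V(4,2) = 2.210000; V(4,3) = 0.000000; V(4,4) = 0.000000
Backward induction: V(k, i) = exp(-r*dt) * [p * V(k+1, i) + (1-p) * V(k+1, i+1)].
  V(3,0) = exp(-r*dt) * [p*26.820623 + (1-p)*13.215008] = 19.768141
  V(3,1) = exp(-r*dt) * [p*13.215008 + (1-p)*2.210000] = 7.531725
  V(3,2) = exp(-r*dt) * [p*2.210000 + (1-p)*0.000000] = 1.069804
  V(3,3) = exp(-r*dt) * [p*0.000000 + (1-p)*0.000000] = 0.000000
  V(2,0) = exp(-r*dt) * [p*19.768141 + (1-p)*7.531725] = 13.436255
  V(2,1) = exp(-r*dt) * [p*7.531725 + (1-p)*1.069804] = 4.195183
  V(2,2) = exp(-r*dt) * [p*1.069804 + (1-p)*0.000000] = 0.517865
  V(1,0) = exp(-r*dt) * [p*13.436255 + (1-p)*4.195183] = 8.658074
  V(1,1) = exp(-r*dt) * [p*4.195183 + (1-p)*0.517865] = 2.296668
  V(0,0) = exp(-r*dt) * [p*8.658074 + (1-p)*2.296668] = 5.370327

Answer: Price = V(0,0) = 5.3703


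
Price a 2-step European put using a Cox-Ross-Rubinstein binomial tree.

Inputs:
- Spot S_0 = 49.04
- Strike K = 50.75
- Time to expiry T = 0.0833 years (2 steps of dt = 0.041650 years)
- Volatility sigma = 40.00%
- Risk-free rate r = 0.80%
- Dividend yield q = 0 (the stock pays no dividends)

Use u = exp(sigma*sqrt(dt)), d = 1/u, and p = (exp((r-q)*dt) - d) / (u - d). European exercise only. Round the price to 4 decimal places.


Answer: Price = V(0,0) = 3.2960

Derivation:
dt = T/N = 0.041650
u = exp(sigma*sqrt(dt)) = 1.085058; d = 1/u = 0.921610
p = (exp((r-q)*dt) - d) / (u - d) = 0.481642
Discount per step: exp(-r*dt) = 0.999667
Stock lattice S(k, i) with i counting down-moves:
  k=0: S(0,0) = 49.0400
  k=1: S(1,0) = 53.2112; S(1,1) = 45.1957
  k=2: S(2,0) = 57.7373; S(2,1) = 49.0400; S(2,2) = 41.6528
Terminal payoffs V(N, i) = max(K - S_T, 0):
  V(2,0) = 0.000000; V(2,1) = 1.710000; V(2,2) = 9.097156
Backward induction: V(k, i) = exp(-r*dt) * [p * V(k+1, i) + (1-p) * V(k+1, i+1)].
  V(1,0) = exp(-r*dt) * [p*0.000000 + (1-p)*1.710000] = 0.886097
  V(1,1) = exp(-r*dt) * [p*1.710000 + (1-p)*9.097156] = 5.537347
  V(0,0) = exp(-r*dt) * [p*0.886097 + (1-p)*5.537347] = 3.296012


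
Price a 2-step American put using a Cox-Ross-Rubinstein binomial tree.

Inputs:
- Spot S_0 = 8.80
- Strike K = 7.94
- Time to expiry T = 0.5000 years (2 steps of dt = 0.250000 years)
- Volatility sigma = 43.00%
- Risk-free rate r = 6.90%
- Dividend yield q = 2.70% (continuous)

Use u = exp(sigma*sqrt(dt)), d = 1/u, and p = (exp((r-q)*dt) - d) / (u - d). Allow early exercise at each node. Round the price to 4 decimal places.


Answer: Price = V(0,0) = 0.5994

Derivation:
dt = T/N = 0.250000
u = exp(sigma*sqrt(dt)) = 1.239862; d = 1/u = 0.806541
p = (exp((r-q)*dt) - d) / (u - d) = 0.470815
Discount per step: exp(-r*dt) = 0.982898
Stock lattice S(k, i) with i counting down-moves:
  k=0: S(0,0) = 8.8000
  k=1: S(1,0) = 10.9108; S(1,1) = 7.0976
  k=2: S(2,0) = 13.5279; S(2,1) = 8.8000; S(2,2) = 5.7245
Terminal payoffs V(N, i) = max(K - S_T, 0):
  V(2,0) = 0.000000; V(2,1) = 0.000000; V(2,2) = 2.215520
Backward induction: V(k, i) = exp(-r*dt) * [p * V(k+1, i) + (1-p) * V(k+1, i+1)]; then take max(V_cont, immediate exercise) for American.
  V(1,0) = exp(-r*dt) * [p*0.000000 + (1-p)*0.000000] = 0.000000; exercise = 0.000000; V(1,0) = max -> 0.000000
  V(1,1) = exp(-r*dt) * [p*0.000000 + (1-p)*2.215520] = 1.152369; exercise = 0.842435; V(1,1) = max -> 1.152369
  V(0,0) = exp(-r*dt) * [p*0.000000 + (1-p)*1.152369] = 0.599387; exercise = 0.000000; V(0,0) = max -> 0.599387


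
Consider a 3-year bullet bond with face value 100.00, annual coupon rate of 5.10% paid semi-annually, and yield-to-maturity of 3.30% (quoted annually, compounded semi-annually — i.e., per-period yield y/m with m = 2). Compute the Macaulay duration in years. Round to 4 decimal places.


Answer: Macaulay duration = 2.8248 years

Derivation:
Coupon per period c = face * coupon_rate / m = 2.550000
Periods per year m = 2; per-period yield y/m = 0.016500
Number of cashflows N = 6
Cashflows (t years, CF_t, discount factor 1/(1+y/m)^(m*t), PV):
  t = 0.5000: CF_t = 2.550000, DF = 0.983768, PV = 2.508608
  t = 1.0000: CF_t = 2.550000, DF = 0.967799, PV = 2.467888
  t = 1.5000: CF_t = 2.550000, DF = 0.952090, PV = 2.427829
  t = 2.0000: CF_t = 2.550000, DF = 0.936635, PV = 2.388420
  t = 2.5000: CF_t = 2.550000, DF = 0.921432, PV = 2.349650
  t = 3.0000: CF_t = 102.550000, DF = 0.906475, PV = 92.958984
Price P = sum_t PV_t = 105.101378
Macaulay numerator sum_t t * PV_t:
  t * PV_t at t = 0.5000: 1.254304
  t * PV_t at t = 1.0000: 2.467888
  t * PV_t at t = 1.5000: 3.641743
  t * PV_t at t = 2.0000: 4.776839
  t * PV_t at t = 2.5000: 5.874126
  t * PV_t at t = 3.0000: 278.876951
Macaulay duration D = (sum_t t * PV_t) / P = 296.891851 / 105.101378 = 2.824814


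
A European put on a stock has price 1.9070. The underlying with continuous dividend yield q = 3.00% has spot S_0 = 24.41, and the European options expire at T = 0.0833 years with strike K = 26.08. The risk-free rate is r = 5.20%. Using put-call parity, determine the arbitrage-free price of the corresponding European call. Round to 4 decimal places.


Put-call parity: C - P = S_0 * exp(-qT) - K * exp(-rT).
S_0 * exp(-qT) = 24.4100 * 0.99750412 = 24.34907557
K * exp(-rT) = 26.0800 * 0.99567777 = 25.96727619
C = P + S*exp(-qT) - K*exp(-rT)
C = 1.9070 + 24.34907557 - 25.96727619 = 0.2888

Answer: Call price = 0.2888


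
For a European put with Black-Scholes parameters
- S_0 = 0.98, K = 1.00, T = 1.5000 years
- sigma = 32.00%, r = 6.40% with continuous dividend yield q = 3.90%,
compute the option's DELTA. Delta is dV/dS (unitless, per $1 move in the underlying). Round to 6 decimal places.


d1 = 0.2400941180; d2 = -0.1518242409
phi(d1) = 0.3876078579; exp(-qT) = 0.9431782404; exp(-rT) = 0.9084640161
N(-d1) = 0.4051286470
Delta = -exp(-qT) * N(-d1) = -0.9431782404 * 0.4051286470 = -0.382109

Answer: Delta = -0.382109


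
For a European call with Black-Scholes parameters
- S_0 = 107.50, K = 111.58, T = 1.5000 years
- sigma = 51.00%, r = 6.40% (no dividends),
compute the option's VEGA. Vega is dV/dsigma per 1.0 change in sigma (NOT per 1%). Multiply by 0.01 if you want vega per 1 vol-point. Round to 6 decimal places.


Answer: Vega = 48.362193

Derivation:
d1 = 0.4063655857; d2 = -0.2182542987
phi(d1) = 0.3673261888; exp(-qT) = 1.0000000000; exp(-rT) = 0.9084640161
Vega = S * exp(-qT) * phi(d1) * sqrt(T) = 107.5000 * 1.0000000000 * 0.3673261888 * 1.2247448714 = 48.362193


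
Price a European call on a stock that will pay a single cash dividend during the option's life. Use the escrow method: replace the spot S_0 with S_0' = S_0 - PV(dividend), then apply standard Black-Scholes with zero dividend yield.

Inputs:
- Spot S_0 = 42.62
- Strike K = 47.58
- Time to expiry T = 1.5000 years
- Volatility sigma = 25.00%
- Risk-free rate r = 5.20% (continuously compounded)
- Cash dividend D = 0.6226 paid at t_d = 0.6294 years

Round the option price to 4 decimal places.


PV(D) = D * exp(-r * t_d) = 0.6226 * 0.96780099 = 0.60255290
S_0' = S_0 - PV(D) = 42.6200 - 0.60255290 = 42.01744710
d1 = (ln(S_0'/K) + (r + sigma^2/2)*T) / (sigma*sqrt(T)) = 0.00178791
d2 = d1 - sigma*sqrt(T) = -0.30439830
exp(-rT) = 0.92496443
N(d1) = 0.50071327; N(d2) = 0.38041223
C = S_0' * N(d1) - K * exp(-rT) * N(d2) = 42.01744710 * 0.50071327 - 47.5800 * 0.92496443 * 0.38041223 = 4.2968

Answer: Price = 4.2968


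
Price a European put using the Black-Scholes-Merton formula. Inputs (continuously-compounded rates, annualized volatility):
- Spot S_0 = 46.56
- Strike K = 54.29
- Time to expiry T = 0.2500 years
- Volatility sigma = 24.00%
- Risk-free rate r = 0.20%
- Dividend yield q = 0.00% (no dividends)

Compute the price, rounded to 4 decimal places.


Answer: Price = 7.9915

Derivation:
d1 = (ln(S/K) + (r - q + 0.5*sigma^2) * T) / (sigma * sqrt(T)) = -1.21581870
d2 = d1 - sigma * sqrt(T) = -1.33581870
exp(-rT) = 0.99950012; exp(-qT) = 1.00000000
P = K * exp(-rT) * N(-d2) - S_0 * exp(-qT) * N(-d1)
N(-d1) = 0.88797300; N(-d2) = 0.90919573
P = 54.2900 * 0.99950012 * 0.90919573 - 46.5600 * 1.00000000 * 0.88797300 = 7.9915


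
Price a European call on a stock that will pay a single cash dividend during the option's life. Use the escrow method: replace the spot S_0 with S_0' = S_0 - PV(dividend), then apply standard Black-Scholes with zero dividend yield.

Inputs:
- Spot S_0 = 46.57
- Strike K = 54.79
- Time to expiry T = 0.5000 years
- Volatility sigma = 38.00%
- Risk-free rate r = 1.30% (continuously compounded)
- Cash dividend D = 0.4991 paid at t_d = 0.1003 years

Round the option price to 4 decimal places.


Answer: Price = 2.1831

Derivation:
PV(D) = D * exp(-r * t_d) = 0.4991 * 0.99869695 = 0.49844965
S_0' = S_0 - PV(D) = 46.5700 - 0.49844965 = 46.07155035
d1 = (ln(S_0'/K) + (r + sigma^2/2)*T) / (sigma*sqrt(T)) = -0.48645993
d2 = d1 - sigma*sqrt(T) = -0.75516051
exp(-rT) = 0.99352108
N(d1) = 0.31332055; N(d2) = 0.22507634
C = S_0' * N(d1) - K * exp(-rT) * N(d2) = 46.07155035 * 0.31332055 - 54.7900 * 0.99352108 * 0.22507634 = 2.1831


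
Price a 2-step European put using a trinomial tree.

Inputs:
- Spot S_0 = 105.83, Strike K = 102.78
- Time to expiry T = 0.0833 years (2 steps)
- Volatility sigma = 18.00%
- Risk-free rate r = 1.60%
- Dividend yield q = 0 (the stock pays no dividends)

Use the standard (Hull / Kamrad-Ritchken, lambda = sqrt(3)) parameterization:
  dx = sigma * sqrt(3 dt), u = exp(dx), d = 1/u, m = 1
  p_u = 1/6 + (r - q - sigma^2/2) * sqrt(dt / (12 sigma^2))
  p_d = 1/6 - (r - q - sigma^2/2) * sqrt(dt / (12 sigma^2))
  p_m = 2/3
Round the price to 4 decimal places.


dt = T/N = 0.041650; dx = sigma*sqrt(3*dt) = 0.063627
u = exp(dx) = 1.065695; d = 1/u = 0.938355
p_u = 0.166601, p_m = 0.666667, p_d = 0.166732
Discount per step: exp(-r*dt) = 0.999334
Stock lattice S(k, j) with j the centered position index:
  k=0: S(0,+0) = 105.8300
  k=1: S(1,-1) = 99.3061; S(1,+0) = 105.8300; S(1,+1) = 112.7825
  k=2: S(2,-2) = 93.1844; S(2,-1) = 99.3061; S(2,+0) = 105.8300; S(2,+1) = 112.7825; S(2,+2) = 120.1917
Terminal payoffs V(N, j) = max(K - S_T, 0):
  V(2,-2) = 9.595605; V(2,-1) = 3.473885; V(2,+0) = 0.000000; V(2,+1) = 0.000000; V(2,+2) = 0.000000
Backward induction: V(k, j) = exp(-r*dt) * [p_u * V(k+1, j+1) + p_m * V(k+1, j) + p_d * V(k+1, j-1)]
  V(1,-1) = exp(-r*dt) * [p_u*0.000000 + p_m*3.473885 + p_d*9.595605] = 3.913210
  V(1,+0) = exp(-r*dt) * [p_u*0.000000 + p_m*0.000000 + p_d*3.473885] = 0.578822
  V(1,+1) = exp(-r*dt) * [p_u*0.000000 + p_m*0.000000 + p_d*0.000000] = 0.000000
  V(0,+0) = exp(-r*dt) * [p_u*0.000000 + p_m*0.578822 + p_d*3.913210] = 1.037648

Answer: Price = V(0,0) = 1.0376


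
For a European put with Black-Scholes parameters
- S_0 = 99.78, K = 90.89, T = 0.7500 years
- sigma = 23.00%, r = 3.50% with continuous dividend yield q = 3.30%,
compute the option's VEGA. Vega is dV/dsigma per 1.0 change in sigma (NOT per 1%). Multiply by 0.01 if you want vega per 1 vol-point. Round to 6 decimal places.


d1 = 0.5756196156; d2 = 0.3764337727
phi(d1) = 0.3380344370; exp(-qT) = 0.9755537700; exp(-rT) = 0.9740915363
Vega = S * exp(-qT) * phi(d1) * sqrt(T) = 99.7800 * 0.9755537700 * 0.3380344370 * 0.8660254038 = 28.496157

Answer: Vega = 28.496157


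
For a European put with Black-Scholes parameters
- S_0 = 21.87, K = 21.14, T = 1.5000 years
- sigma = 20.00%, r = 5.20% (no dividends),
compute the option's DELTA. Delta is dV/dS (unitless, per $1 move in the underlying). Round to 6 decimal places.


Answer: Delta = -0.281125

Derivation:
d1 = 0.5795037708; d2 = 0.3345547965
phi(d1) = 0.3372769610; exp(-qT) = 1.0000000000; exp(-rT) = 0.9249644265
N(-d1) = 0.2811246515
Delta = -exp(-qT) * N(-d1) = -1.0000000000 * 0.2811246515 = -0.281125


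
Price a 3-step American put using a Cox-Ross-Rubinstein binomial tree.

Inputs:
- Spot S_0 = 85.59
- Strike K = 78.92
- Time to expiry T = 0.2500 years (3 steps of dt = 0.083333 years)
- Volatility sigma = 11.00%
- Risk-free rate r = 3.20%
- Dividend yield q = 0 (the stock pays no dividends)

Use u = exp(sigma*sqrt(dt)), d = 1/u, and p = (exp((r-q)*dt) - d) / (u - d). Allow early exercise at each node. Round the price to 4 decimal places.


dt = T/N = 0.083333
u = exp(sigma*sqrt(dt)) = 1.032264; d = 1/u = 0.968745
p = (exp((r-q)*dt) - d) / (u - d) = 0.534100
Discount per step: exp(-r*dt) = 0.997337
Stock lattice S(k, i) with i counting down-moves:
  k=0: S(0,0) = 85.5900
  k=1: S(1,0) = 88.3515; S(1,1) = 82.9149
  k=2: S(2,0) = 91.2020; S(2,1) = 85.5900; S(2,2) = 80.3233
  k=3: S(3,0) = 94.1445; S(3,1) = 88.3515; S(3,2) = 82.9149; S(3,3) = 77.8128
Terminal payoffs V(N, i) = max(K - S_T, 0):
  V(3,0) = 0.000000; V(3,1) = 0.000000; V(3,2) = 0.000000; V(3,3) = 1.107222
Backward induction: V(k, i) = exp(-r*dt) * [p * V(k+1, i) + (1-p) * V(k+1, i+1)]; then take max(V_cont, immediate exercise) for American.
  V(2,0) = exp(-r*dt) * [p*0.000000 + (1-p)*0.000000] = 0.000000; exercise = 0.000000; V(2,0) = max -> 0.000000
  V(2,1) = exp(-r*dt) * [p*0.000000 + (1-p)*0.000000] = 0.000000; exercise = 0.000000; V(2,1) = max -> 0.000000
  V(2,2) = exp(-r*dt) * [p*0.000000 + (1-p)*1.107222] = 0.514481; exercise = 0.000000; V(2,2) = max -> 0.514481
  V(1,0) = exp(-r*dt) * [p*0.000000 + (1-p)*0.000000] = 0.000000; exercise = 0.000000; V(1,0) = max -> 0.000000
  V(1,1) = exp(-r*dt) * [p*0.000000 + (1-p)*0.514481] = 0.239058; exercise = 0.000000; V(1,1) = max -> 0.239058
  V(0,0) = exp(-r*dt) * [p*0.000000 + (1-p)*0.239058] = 0.111081; exercise = 0.000000; V(0,0) = max -> 0.111081

Answer: Price = V(0,0) = 0.1111


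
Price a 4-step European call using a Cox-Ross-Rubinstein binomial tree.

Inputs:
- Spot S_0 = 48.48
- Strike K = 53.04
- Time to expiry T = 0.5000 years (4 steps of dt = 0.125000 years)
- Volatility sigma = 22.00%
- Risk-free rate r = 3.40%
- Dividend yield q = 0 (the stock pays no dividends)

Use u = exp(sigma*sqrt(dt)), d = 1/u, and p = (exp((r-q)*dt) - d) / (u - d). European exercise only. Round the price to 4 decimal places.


dt = T/N = 0.125000
u = exp(sigma*sqrt(dt)) = 1.080887; d = 1/u = 0.925166
p = (exp((r-q)*dt) - d) / (u - d) = 0.507915
Discount per step: exp(-r*dt) = 0.995759
Stock lattice S(k, i) with i counting down-moves:
  k=0: S(0,0) = 48.4800
  k=1: S(1,0) = 52.4014; S(1,1) = 44.8521
  k=2: S(2,0) = 56.6400; S(2,1) = 48.4800; S(2,2) = 41.4956
  k=3: S(3,0) = 61.2214; S(3,1) = 52.4014; S(3,2) = 44.8521; S(3,3) = 38.3903
  k=4: S(4,0) = 66.1734; S(4,1) = 56.6400; S(4,2) = 48.4800; S(4,3) = 41.4956; S(4,4) = 35.5175
Terminal payoffs V(N, i) = max(S_T - K, 0):
  V(4,0) = 13.133384; V(4,1) = 3.599965; V(4,2) = 0.000000; V(4,3) = 0.000000; V(4,4) = 0.000000
Backward induction: V(k, i) = exp(-r*dt) * [p * V(k+1, i) + (1-p) * V(k+1, i+1)].
  V(3,0) = exp(-r*dt) * [p*13.133384 + (1-p)*3.599965] = 8.406328
  V(3,1) = exp(-r*dt) * [p*3.599965 + (1-p)*0.000000] = 1.820722
  V(3,2) = exp(-r*dt) * [p*0.000000 + (1-p)*0.000000] = 0.000000
  V(3,3) = exp(-r*dt) * [p*0.000000 + (1-p)*0.000000] = 0.000000
  V(2,0) = exp(-r*dt) * [p*8.406328 + (1-p)*1.820722] = 5.143742
  V(2,1) = exp(-r*dt) * [p*1.820722 + (1-p)*0.000000] = 0.920850
  V(2,2) = exp(-r*dt) * [p*0.000000 + (1-p)*0.000000] = 0.000000
  V(1,0) = exp(-r*dt) * [p*5.143742 + (1-p)*0.920850] = 3.052718
  V(1,1) = exp(-r*dt) * [p*0.920850 + (1-p)*0.000000] = 0.465730
  V(0,0) = exp(-r*dt) * [p*3.052718 + (1-p)*0.465730] = 1.772152

Answer: Price = V(0,0) = 1.7722


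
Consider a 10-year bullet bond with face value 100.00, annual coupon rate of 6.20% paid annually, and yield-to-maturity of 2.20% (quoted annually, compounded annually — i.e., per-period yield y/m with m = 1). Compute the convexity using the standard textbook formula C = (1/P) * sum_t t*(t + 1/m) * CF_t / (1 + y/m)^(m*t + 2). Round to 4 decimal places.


Coupon per period c = face * coupon_rate / m = 6.200000
Periods per year m = 1; per-period yield y/m = 0.022000
Number of cashflows N = 10
Cashflows (t years, CF_t, discount factor 1/(1+y/m)^(m*t), PV):
  t = 1.0000: CF_t = 6.200000, DF = 0.978474, PV = 6.066536
  t = 2.0000: CF_t = 6.200000, DF = 0.957411, PV = 5.935945
  t = 3.0000: CF_t = 6.200000, DF = 0.936801, PV = 5.808166
  t = 4.0000: CF_t = 6.200000, DF = 0.916635, PV = 5.683137
  t = 5.0000: CF_t = 6.200000, DF = 0.896903, PV = 5.560799
  t = 6.0000: CF_t = 6.200000, DF = 0.877596, PV = 5.441095
  t = 7.0000: CF_t = 6.200000, DF = 0.858704, PV = 5.323968
  t = 8.0000: CF_t = 6.200000, DF = 0.840220, PV = 5.209362
  t = 9.0000: CF_t = 6.200000, DF = 0.822133, PV = 5.097223
  t = 10.0000: CF_t = 106.200000, DF = 0.804435, PV = 85.431014
Price P = sum_t PV_t = 135.557244
Convexity numerator sum_t t*(t + 1/m) * CF_t / (1+y/m)^(m*t + 2):
  t = 1.0000: term = 11.616332
  t = 2.0000: term = 34.098820
  t = 3.0000: term = 66.729590
  t = 4.0000: term = 108.821902
  t = 5.0000: term = 159.719034
  t = 6.0000: term = 218.793197
  t = 7.0000: term = 285.444484
  t = 8.0000: term = 359.099853
  t = 9.0000: term = 439.212150
  t = 10.0000: term = 8997.180894
Convexity = (1/P) * sum = 10680.716254 / 135.557244 = 78.791187

Answer: Convexity = 78.7912


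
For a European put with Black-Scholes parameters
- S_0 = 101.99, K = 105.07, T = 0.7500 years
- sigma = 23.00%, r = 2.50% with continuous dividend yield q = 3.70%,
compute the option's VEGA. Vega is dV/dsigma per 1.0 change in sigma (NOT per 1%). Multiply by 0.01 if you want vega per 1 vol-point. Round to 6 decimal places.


Answer: Vega = 34.118391

Derivation:
d1 = -0.0949591857; d2 = -0.2941450286
phi(d1) = 0.3971476486; exp(-qT) = 0.9726314943; exp(-rT) = 0.9814246877
Vega = S * exp(-qT) * phi(d1) * sqrt(T) = 101.9900 * 0.9726314943 * 0.3971476486 * 0.8660254038 = 34.118391


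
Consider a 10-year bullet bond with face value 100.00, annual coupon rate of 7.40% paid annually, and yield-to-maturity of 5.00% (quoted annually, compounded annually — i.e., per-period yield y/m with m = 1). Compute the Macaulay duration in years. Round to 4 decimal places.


Coupon per period c = face * coupon_rate / m = 7.400000
Periods per year m = 1; per-period yield y/m = 0.050000
Number of cashflows N = 10
Cashflows (t years, CF_t, discount factor 1/(1+y/m)^(m*t), PV):
  t = 1.0000: CF_t = 7.400000, DF = 0.952381, PV = 7.047619
  t = 2.0000: CF_t = 7.400000, DF = 0.907029, PV = 6.712018
  t = 3.0000: CF_t = 7.400000, DF = 0.863838, PV = 6.392398
  t = 4.0000: CF_t = 7.400000, DF = 0.822702, PV = 6.087998
  t = 5.0000: CF_t = 7.400000, DF = 0.783526, PV = 5.798094
  t = 6.0000: CF_t = 7.400000, DF = 0.746215, PV = 5.521994
  t = 7.0000: CF_t = 7.400000, DF = 0.710681, PV = 5.259042
  t = 8.0000: CF_t = 7.400000, DF = 0.676839, PV = 5.008611
  t = 9.0000: CF_t = 7.400000, DF = 0.644609, PV = 4.770106
  t = 10.0000: CF_t = 107.400000, DF = 0.613913, PV = 65.934283
Price P = sum_t PV_t = 118.532164
Macaulay numerator sum_t t * PV_t:
  t * PV_t at t = 1.0000: 7.047619
  t * PV_t at t = 2.0000: 13.424036
  t * PV_t at t = 3.0000: 19.177195
  t * PV_t at t = 4.0000: 24.351993
  t * PV_t at t = 5.0000: 28.990468
  t * PV_t at t = 6.0000: 33.131964
  t * PV_t at t = 7.0000: 36.813293
  t * PV_t at t = 8.0000: 40.068890
  t * PV_t at t = 9.0000: 42.930954
  t * PV_t at t = 10.0000: 659.342834
Macaulay duration D = (sum_t t * PV_t) / P = 905.279246 / 118.532164 = 7.637414

Answer: Macaulay duration = 7.6374 years


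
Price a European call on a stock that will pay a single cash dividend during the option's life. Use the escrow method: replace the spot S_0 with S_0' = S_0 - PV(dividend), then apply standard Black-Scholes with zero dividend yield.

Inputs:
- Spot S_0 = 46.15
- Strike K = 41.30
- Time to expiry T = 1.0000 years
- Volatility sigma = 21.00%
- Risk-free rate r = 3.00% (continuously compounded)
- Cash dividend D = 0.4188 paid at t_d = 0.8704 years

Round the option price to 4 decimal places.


Answer: Price = 7.1039

Derivation:
PV(D) = D * exp(-r * t_d) = 0.4188 * 0.97422597 = 0.40800584
S_0' = S_0 - PV(D) = 46.1500 - 0.40800584 = 45.74199416
d1 = (ln(S_0'/K) + (r + sigma^2/2)*T) / (sigma*sqrt(T)) = 0.73430612
d2 = d1 - sigma*sqrt(T) = 0.52430612
exp(-rT) = 0.97044553
N(d1) = 0.76861891; N(d2) = 0.69996718
C = S_0' * N(d1) - K * exp(-rT) * N(d2) = 45.74199416 * 0.76861891 - 41.3000 * 0.97044553 * 0.69996718 = 7.1039


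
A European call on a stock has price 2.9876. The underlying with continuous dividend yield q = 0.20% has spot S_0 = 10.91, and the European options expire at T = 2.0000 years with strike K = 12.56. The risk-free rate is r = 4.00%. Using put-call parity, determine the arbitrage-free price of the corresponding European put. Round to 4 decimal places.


Put-call parity: C - P = S_0 * exp(-qT) - K * exp(-rT).
S_0 * exp(-qT) = 10.9100 * 0.99600799 = 10.86644716
K * exp(-rT) = 12.5600 * 0.92311635 = 11.59434131
P = C - S*exp(-qT) + K*exp(-rT)
P = 2.9876 - 10.86644716 + 11.59434131 = 3.7155

Answer: Put price = 3.7155


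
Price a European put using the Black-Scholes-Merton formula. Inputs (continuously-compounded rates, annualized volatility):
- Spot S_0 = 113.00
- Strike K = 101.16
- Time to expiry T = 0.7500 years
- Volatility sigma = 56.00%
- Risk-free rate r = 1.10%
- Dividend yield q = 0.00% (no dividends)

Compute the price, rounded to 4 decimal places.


Answer: Price = 14.6998

Derivation:
d1 = (ln(S/K) + (r - q + 0.5*sigma^2) * T) / (sigma * sqrt(T)) = 0.48772571
d2 = d1 - sigma * sqrt(T) = 0.00275148
exp(-rT) = 0.99178394; exp(-qT) = 1.00000000
P = K * exp(-rT) * N(-d2) - S_0 * exp(-qT) * N(-d1)
N(-d1) = 0.31287207; N(-d2) = 0.49890232
P = 101.1600 * 0.99178394 * 0.49890232 - 113.0000 * 1.00000000 * 0.31287207 = 14.6998


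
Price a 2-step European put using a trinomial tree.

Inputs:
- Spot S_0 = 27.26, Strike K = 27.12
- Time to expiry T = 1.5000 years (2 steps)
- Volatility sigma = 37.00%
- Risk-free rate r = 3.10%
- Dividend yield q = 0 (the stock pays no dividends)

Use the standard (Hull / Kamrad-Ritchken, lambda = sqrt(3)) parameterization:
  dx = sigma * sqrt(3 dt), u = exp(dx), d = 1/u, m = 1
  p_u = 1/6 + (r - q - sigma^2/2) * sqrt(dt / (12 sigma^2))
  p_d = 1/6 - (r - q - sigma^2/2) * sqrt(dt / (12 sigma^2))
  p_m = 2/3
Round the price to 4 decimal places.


dt = T/N = 0.750000; dx = sigma*sqrt(3*dt) = 0.555000
u = exp(dx) = 1.741941; d = 1/u = 0.574072
p_u = 0.141363, p_m = 0.666667, p_d = 0.191971
Discount per step: exp(-r*dt) = 0.977018
Stock lattice S(k, j) with j the centered position index:
  k=0: S(0,+0) = 27.2600
  k=1: S(1,-1) = 15.6492; S(1,+0) = 27.2600; S(1,+1) = 47.4853
  k=2: S(2,-2) = 8.9838; S(2,-1) = 15.6492; S(2,+0) = 27.2600; S(2,+1) = 47.4853; S(2,+2) = 82.7166
Terminal payoffs V(N, j) = max(K - S_T, 0):
  V(2,-2) = 18.136223; V(2,-1) = 11.470790; V(2,+0) = 0.000000; V(2,+1) = 0.000000; V(2,+2) = 0.000000
Backward induction: V(k, j) = exp(-r*dt) * [p_u * V(k+1, j+1) + p_m * V(k+1, j) + p_d * V(k+1, j-1)]
  V(1,-1) = exp(-r*dt) * [p_u*0.000000 + p_m*11.470790 + p_d*18.136223] = 10.873057
  V(1,+0) = exp(-r*dt) * [p_u*0.000000 + p_m*0.000000 + p_d*11.470790] = 2.151449
  V(1,+1) = exp(-r*dt) * [p_u*0.000000 + p_m*0.000000 + p_d*0.000000] = 0.000000
  V(0,+0) = exp(-r*dt) * [p_u*0.000000 + p_m*2.151449 + p_d*10.873057] = 3.440675

Answer: Price = V(0,0) = 3.4407


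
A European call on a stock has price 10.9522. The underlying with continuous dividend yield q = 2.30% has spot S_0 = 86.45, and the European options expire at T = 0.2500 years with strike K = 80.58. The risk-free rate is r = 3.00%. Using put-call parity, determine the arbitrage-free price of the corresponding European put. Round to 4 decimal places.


Put-call parity: C - P = S_0 * exp(-qT) - K * exp(-rT).
S_0 * exp(-qT) = 86.4500 * 0.99426650 = 85.95433889
K * exp(-rT) = 80.5800 * 0.99252805 = 79.97791066
P = C - S*exp(-qT) + K*exp(-rT)
P = 10.9522 - 85.95433889 + 79.97791066 = 4.9758

Answer: Put price = 4.9758


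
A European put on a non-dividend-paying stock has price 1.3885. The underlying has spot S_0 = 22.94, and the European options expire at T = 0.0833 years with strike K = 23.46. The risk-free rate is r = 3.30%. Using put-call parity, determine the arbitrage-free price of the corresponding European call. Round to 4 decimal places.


Answer: Call price = 0.9329

Derivation:
Put-call parity: C - P = S_0 * exp(-qT) - K * exp(-rT).
S_0 * exp(-qT) = 22.9400 * 1.00000000 = 22.94000000
K * exp(-rT) = 23.4600 * 0.99725487 = 23.39559936
C = P + S*exp(-qT) - K*exp(-rT)
C = 1.3885 + 22.94000000 - 23.39559936 = 0.9329


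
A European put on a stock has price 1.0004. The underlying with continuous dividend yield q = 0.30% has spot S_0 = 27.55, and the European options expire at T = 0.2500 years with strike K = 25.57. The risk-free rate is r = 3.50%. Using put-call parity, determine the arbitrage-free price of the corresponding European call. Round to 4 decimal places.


Answer: Call price = 3.1825

Derivation:
Put-call parity: C - P = S_0 * exp(-qT) - K * exp(-rT).
S_0 * exp(-qT) = 27.5500 * 0.99925028 = 27.52934525
K * exp(-rT) = 25.5700 * 0.99128817 = 25.34723850
C = P + S*exp(-qT) - K*exp(-rT)
C = 1.0004 + 27.52934525 - 25.34723850 = 3.1825


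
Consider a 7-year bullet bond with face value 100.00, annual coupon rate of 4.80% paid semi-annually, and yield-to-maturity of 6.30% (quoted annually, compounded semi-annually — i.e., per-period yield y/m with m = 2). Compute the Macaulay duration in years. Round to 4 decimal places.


Answer: Macaulay duration = 5.9744 years

Derivation:
Coupon per period c = face * coupon_rate / m = 2.400000
Periods per year m = 2; per-period yield y/m = 0.031500
Number of cashflows N = 14
Cashflows (t years, CF_t, discount factor 1/(1+y/m)^(m*t), PV):
  t = 0.5000: CF_t = 2.400000, DF = 0.969462, PV = 2.326709
  t = 1.0000: CF_t = 2.400000, DF = 0.939856, PV = 2.255656
  t = 1.5000: CF_t = 2.400000, DF = 0.911155, PV = 2.186772
  t = 2.0000: CF_t = 2.400000, DF = 0.883330, PV = 2.119992
  t = 2.5000: CF_t = 2.400000, DF = 0.856355, PV = 2.055252
  t = 3.0000: CF_t = 2.400000, DF = 0.830204, PV = 1.992489
  t = 3.5000: CF_t = 2.400000, DF = 0.804851, PV = 1.931642
  t = 4.0000: CF_t = 2.400000, DF = 0.780272, PV = 1.872653
  t = 4.5000: CF_t = 2.400000, DF = 0.756444, PV = 1.815466
  t = 5.0000: CF_t = 2.400000, DF = 0.733344, PV = 1.760025
  t = 5.5000: CF_t = 2.400000, DF = 0.710949, PV = 1.706278
  t = 6.0000: CF_t = 2.400000, DF = 0.689238, PV = 1.654171
  t = 6.5000: CF_t = 2.400000, DF = 0.668190, PV = 1.603656
  t = 7.0000: CF_t = 102.400000, DF = 0.647785, PV = 66.333163
Price P = sum_t PV_t = 91.613924
Macaulay numerator sum_t t * PV_t:
  t * PV_t at t = 0.5000: 1.163354
  t * PV_t at t = 1.0000: 2.255656
  t * PV_t at t = 1.5000: 3.280158
  t * PV_t at t = 2.0000: 4.239985
  t * PV_t at t = 2.5000: 5.138130
  t * PV_t at t = 3.0000: 5.977466
  t * PV_t at t = 3.5000: 6.760747
  t * PV_t at t = 4.0000: 7.490613
  t * PV_t at t = 4.5000: 8.169598
  t * PV_t at t = 5.0000: 8.800127
  t * PV_t at t = 5.5000: 9.384527
  t * PV_t at t = 6.0000: 9.925027
  t * PV_t at t = 6.5000: 10.423764
  t * PV_t at t = 7.0000: 464.332139
Macaulay duration D = (sum_t t * PV_t) / P = 547.341290 / 91.613924 = 5.974433


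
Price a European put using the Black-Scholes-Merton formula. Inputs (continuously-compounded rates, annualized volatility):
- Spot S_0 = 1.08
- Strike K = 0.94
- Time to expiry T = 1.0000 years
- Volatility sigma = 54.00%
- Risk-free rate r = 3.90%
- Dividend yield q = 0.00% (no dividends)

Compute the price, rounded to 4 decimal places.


Answer: Price = 0.1342

Derivation:
d1 = (ln(S/K) + (r - q + 0.5*sigma^2) * T) / (sigma * sqrt(T)) = 0.59932675
d2 = d1 - sigma * sqrt(T) = 0.05932675
exp(-rT) = 0.96175071; exp(-qT) = 1.00000000
P = K * exp(-rT) * N(-d2) - S_0 * exp(-qT) * N(-d1)
N(-d1) = 0.27447751; N(-d2) = 0.47634593
P = 0.9400 * 0.96175071 * 0.47634593 - 1.0800 * 1.00000000 * 0.27447751 = 0.1342


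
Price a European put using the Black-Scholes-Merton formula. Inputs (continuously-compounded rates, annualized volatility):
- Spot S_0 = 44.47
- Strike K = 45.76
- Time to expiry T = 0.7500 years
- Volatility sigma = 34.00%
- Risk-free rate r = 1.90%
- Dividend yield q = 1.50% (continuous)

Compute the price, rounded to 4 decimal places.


Answer: Price = 5.8030

Derivation:
d1 = (ln(S/K) + (r - q + 0.5*sigma^2) * T) / (sigma * sqrt(T)) = 0.06029730
d2 = d1 - sigma * sqrt(T) = -0.23415134
exp(-rT) = 0.98585105; exp(-qT) = 0.98881304
P = K * exp(-rT) * N(-d2) - S_0 * exp(-qT) * N(-d1)
N(-d1) = 0.47595943; N(-d2) = 0.59256625
P = 45.7600 * 0.98585105 * 0.59256625 - 44.4700 * 0.98881304 * 0.47595943 = 5.8030


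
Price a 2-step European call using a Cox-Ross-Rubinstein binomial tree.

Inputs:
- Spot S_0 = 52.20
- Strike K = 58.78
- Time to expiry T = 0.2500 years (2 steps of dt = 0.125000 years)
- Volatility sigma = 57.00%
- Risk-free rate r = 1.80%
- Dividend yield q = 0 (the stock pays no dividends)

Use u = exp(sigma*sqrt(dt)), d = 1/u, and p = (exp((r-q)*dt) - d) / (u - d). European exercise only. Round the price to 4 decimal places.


dt = T/N = 0.125000
u = exp(sigma*sqrt(dt)) = 1.223267; d = 1/u = 0.817483
p = (exp((r-q)*dt) - d) / (u - d) = 0.455340
Discount per step: exp(-r*dt) = 0.997753
Stock lattice S(k, i) with i counting down-moves:
  k=0: S(0,0) = 52.2000
  k=1: S(1,0) = 63.8546; S(1,1) = 42.6726
  k=2: S(2,0) = 78.1112; S(2,1) = 52.2000; S(2,2) = 34.8841
Terminal payoffs V(N, i) = max(S_T - K, 0):
  V(2,0) = 19.331193; V(2,1) = 0.000000; V(2,2) = 0.000000
Backward induction: V(k, i) = exp(-r*dt) * [p * V(k+1, i) + (1-p) * V(k+1, i+1)].
  V(1,0) = exp(-r*dt) * [p*19.331193 + (1-p)*0.000000] = 8.782473
  V(1,1) = exp(-r*dt) * [p*0.000000 + (1-p)*0.000000] = 0.000000
  V(0,0) = exp(-r*dt) * [p*8.782473 + (1-p)*0.000000] = 3.990019

Answer: Price = V(0,0) = 3.9900


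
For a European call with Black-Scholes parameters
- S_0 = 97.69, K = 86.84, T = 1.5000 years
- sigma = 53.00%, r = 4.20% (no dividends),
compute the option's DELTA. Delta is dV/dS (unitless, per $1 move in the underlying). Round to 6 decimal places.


d1 = 0.6029855822; d2 = -0.0461291996
phi(d1) = 0.3326267331; exp(-qT) = 1.0000000000; exp(-rT) = 0.9389434737
N(d1) = 0.7267408597
Delta = exp(-qT) * N(d1) = 1.0000000000 * 0.7267408597 = 0.726741

Answer: Delta = 0.726741


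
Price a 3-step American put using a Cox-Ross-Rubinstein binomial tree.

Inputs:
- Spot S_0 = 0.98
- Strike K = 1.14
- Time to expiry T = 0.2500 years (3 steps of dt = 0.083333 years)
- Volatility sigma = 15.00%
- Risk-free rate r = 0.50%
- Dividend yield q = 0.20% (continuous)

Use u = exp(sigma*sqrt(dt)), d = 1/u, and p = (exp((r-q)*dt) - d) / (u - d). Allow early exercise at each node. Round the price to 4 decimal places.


Answer: Price = V(0,0) = 0.1600

Derivation:
dt = T/N = 0.083333
u = exp(sigma*sqrt(dt)) = 1.044252; d = 1/u = 0.957623
p = (exp((r-q)*dt) - d) / (u - d) = 0.492063
Discount per step: exp(-r*dt) = 0.999583
Stock lattice S(k, i) with i counting down-moves:
  k=0: S(0,0) = 0.9800
  k=1: S(1,0) = 1.0234; S(1,1) = 0.9385
  k=2: S(2,0) = 1.0687; S(2,1) = 0.9800; S(2,2) = 0.8987
  k=3: S(3,0) = 1.1159; S(3,1) = 1.0234; S(3,2) = 0.9385; S(3,3) = 0.8606
Terminal payoffs V(N, i) = max(K - S_T, 0):
  V(3,0) = 0.024056; V(3,1) = 0.116633; V(3,2) = 0.201530; V(3,3) = 0.279384
Backward induction: V(k, i) = exp(-r*dt) * [p * V(k+1, i) + (1-p) * V(k+1, i+1)]; then take max(V_cont, immediate exercise) for American.
  V(2,0) = exp(-r*dt) * [p*0.024056 + (1-p)*0.116633] = 0.071049; exercise = 0.071346; V(2,0) = max -> 0.071346
  V(2,1) = exp(-r*dt) * [p*0.116633 + (1-p)*0.201530] = 0.159688; exercise = 0.160000; V(2,1) = max -> 0.160000
  V(2,2) = exp(-r*dt) * [p*0.201530 + (1-p)*0.279384] = 0.240974; exercise = 0.241299; V(2,2) = max -> 0.241299
  V(1,0) = exp(-r*dt) * [p*0.071346 + (1-p)*0.160000] = 0.116328; exercise = 0.116633; V(1,0) = max -> 0.116633
  V(1,1) = exp(-r*dt) * [p*0.160000 + (1-p)*0.241299] = 0.201211; exercise = 0.201530; V(1,1) = max -> 0.201530
  V(0,0) = exp(-r*dt) * [p*0.116633 + (1-p)*0.201530] = 0.159688; exercise = 0.160000; V(0,0) = max -> 0.160000


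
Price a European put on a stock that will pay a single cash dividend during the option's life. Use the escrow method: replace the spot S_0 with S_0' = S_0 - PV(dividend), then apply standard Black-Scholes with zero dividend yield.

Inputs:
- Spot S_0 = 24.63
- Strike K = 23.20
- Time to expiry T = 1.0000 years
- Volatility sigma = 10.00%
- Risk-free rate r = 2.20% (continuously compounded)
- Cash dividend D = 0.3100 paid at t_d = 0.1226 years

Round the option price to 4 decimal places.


Answer: Price = 0.3401

Derivation:
PV(D) = D * exp(-r * t_d) = 0.3100 * 0.99730643 = 0.30916499
S_0' = S_0 - PV(D) = 24.6300 - 0.30916499 = 24.32083501
d1 = (ln(S_0'/K) + (r + sigma^2/2)*T) / (sigma*sqrt(T)) = 0.74181112
d2 = d1 - sigma*sqrt(T) = 0.64181112
exp(-rT) = 0.97824024
N(-d1) = 0.22910089; N(-d2) = 0.26049791
P = K * exp(-rT) * N(-d2) - S_0' * N(-d1) = 23.2000 * 0.97824024 * 0.26049791 - 24.32083501 * 0.22910089 = 0.3401


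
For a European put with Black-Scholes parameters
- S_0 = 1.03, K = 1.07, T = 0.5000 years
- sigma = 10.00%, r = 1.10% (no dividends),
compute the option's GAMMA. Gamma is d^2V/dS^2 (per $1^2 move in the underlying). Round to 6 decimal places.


Answer: Gamma = 5.003118

Derivation:
d1 = -0.4256761077; d2 = -0.4963867858
phi(d1) = 0.3643870662; exp(-qT) = 1.0000000000; exp(-rT) = 0.9945150973
Gamma = exp(-qT) * phi(d1) / (S * sigma * sqrt(T)) = 1.0000000000 * 0.3643870662 / (1.0300 * 0.1000 * 0.7071067812) = 5.003118


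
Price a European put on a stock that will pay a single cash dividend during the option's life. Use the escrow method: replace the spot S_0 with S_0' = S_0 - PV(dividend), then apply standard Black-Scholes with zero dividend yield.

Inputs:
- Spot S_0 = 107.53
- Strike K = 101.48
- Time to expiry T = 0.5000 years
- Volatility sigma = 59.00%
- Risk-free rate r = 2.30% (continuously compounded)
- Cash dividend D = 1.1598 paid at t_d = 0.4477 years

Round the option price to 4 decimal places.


Answer: Price = 14.2123

Derivation:
PV(D) = D * exp(-r * t_d) = 1.1598 * 0.98975573 = 1.14791870
S_0' = S_0 - PV(D) = 107.5300 - 1.14791870 = 106.38208130
d1 = (ln(S_0'/K) + (r + sigma^2/2)*T) / (sigma*sqrt(T)) = 0.34923985
d2 = d1 - sigma*sqrt(T) = -0.06795316
exp(-rT) = 0.98856587
N(-d1) = 0.36345463; N(-d2) = 0.52708854
P = K * exp(-rT) * N(-d2) - S_0' * N(-d1) = 101.4800 * 0.98856587 * 0.52708854 - 106.38208130 * 0.36345463 = 14.2123


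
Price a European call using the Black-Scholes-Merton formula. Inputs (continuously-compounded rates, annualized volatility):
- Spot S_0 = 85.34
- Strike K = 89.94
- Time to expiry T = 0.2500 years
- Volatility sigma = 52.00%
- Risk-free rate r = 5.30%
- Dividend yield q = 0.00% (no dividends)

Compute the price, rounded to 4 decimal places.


d1 = (ln(S/K) + (r - q + 0.5*sigma^2) * T) / (sigma * sqrt(T)) = -0.02095963
d2 = d1 - sigma * sqrt(T) = -0.28095963
exp(-rT) = 0.98683739; exp(-qT) = 1.00000000
C = S_0 * exp(-qT) * N(d1) - K * exp(-rT) * N(d2)
N(d1) = 0.49163893; N(d2) = 0.38937068
C = 85.3400 * 1.00000000 * 0.49163893 - 89.9400 * 0.98683739 * 0.38937068 = 7.3974

Answer: Price = 7.3974


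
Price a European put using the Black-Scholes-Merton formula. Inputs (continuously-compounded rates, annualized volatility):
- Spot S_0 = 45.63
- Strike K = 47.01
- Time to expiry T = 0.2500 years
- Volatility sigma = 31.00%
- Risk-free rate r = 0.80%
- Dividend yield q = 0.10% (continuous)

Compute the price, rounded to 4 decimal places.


Answer: Price = 3.5534

Derivation:
d1 = (ln(S/K) + (r - q + 0.5*sigma^2) * T) / (sigma * sqrt(T)) = -0.10343516
d2 = d1 - sigma * sqrt(T) = -0.25843516
exp(-rT) = 0.99800200; exp(-qT) = 0.99975003
P = K * exp(-rT) * N(-d2) - S_0 * exp(-qT) * N(-d1)
N(-d1) = 0.54119120; N(-d2) = 0.60196446
P = 47.0100 * 0.99800200 * 0.60196446 - 45.6300 * 0.99975003 * 0.54119120 = 3.5534


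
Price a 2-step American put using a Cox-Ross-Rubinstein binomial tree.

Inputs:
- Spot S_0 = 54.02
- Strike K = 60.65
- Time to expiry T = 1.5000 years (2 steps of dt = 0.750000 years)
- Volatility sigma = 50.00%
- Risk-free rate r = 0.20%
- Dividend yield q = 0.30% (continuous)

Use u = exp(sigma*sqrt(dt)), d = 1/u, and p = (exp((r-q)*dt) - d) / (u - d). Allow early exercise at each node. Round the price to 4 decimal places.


dt = T/N = 0.750000
u = exp(sigma*sqrt(dt)) = 1.541896; d = 1/u = 0.648552
p = (exp((r-q)*dt) - d) / (u - d) = 0.392568
Discount per step: exp(-r*dt) = 0.998501
Stock lattice S(k, i) with i counting down-moves:
  k=0: S(0,0) = 54.0200
  k=1: S(1,0) = 83.2932; S(1,1) = 35.0348
  k=2: S(2,0) = 128.4295; S(2,1) = 54.0200; S(2,2) = 22.7219
Terminal payoffs V(N, i) = max(K - S_T, 0):
  V(2,0) = 0.000000; V(2,1) = 6.630000; V(2,2) = 37.928106
Backward induction: V(k, i) = exp(-r*dt) * [p * V(k+1, i) + (1-p) * V(k+1, i+1)]; then take max(V_cont, immediate exercise) for American.
  V(1,0) = exp(-r*dt) * [p*0.000000 + (1-p)*6.630000] = 4.021238; exercise = 0.000000; V(1,0) = max -> 4.021238
  V(1,1) = exp(-r*dt) * [p*6.630000 + (1-p)*37.928106] = 25.603040; exercise = 25.615207; V(1,1) = max -> 25.615207
  V(0,0) = exp(-r*dt) * [p*4.021238 + (1-p)*25.615207] = 17.112420; exercise = 6.630000; V(0,0) = max -> 17.112420

Answer: Price = V(0,0) = 17.1124


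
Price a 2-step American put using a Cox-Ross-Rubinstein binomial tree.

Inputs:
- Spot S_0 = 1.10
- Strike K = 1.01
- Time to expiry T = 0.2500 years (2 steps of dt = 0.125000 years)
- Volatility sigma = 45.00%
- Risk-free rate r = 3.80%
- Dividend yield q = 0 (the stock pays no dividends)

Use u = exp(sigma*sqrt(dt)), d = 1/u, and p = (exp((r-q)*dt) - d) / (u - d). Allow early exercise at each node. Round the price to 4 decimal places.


Answer: Price = V(0,0) = 0.0572

Derivation:
dt = T/N = 0.125000
u = exp(sigma*sqrt(dt)) = 1.172454; d = 1/u = 0.852912
p = (exp((r-q)*dt) - d) / (u - d) = 0.475209
Discount per step: exp(-r*dt) = 0.995261
Stock lattice S(k, i) with i counting down-moves:
  k=0: S(0,0) = 1.1000
  k=1: S(1,0) = 1.2897; S(1,1) = 0.9382
  k=2: S(2,0) = 1.5121; S(2,1) = 1.1000; S(2,2) = 0.8002
Terminal payoffs V(N, i) = max(K - S_T, 0):
  V(2,0) = 0.000000; V(2,1) = 0.000000; V(2,2) = 0.209795
Backward induction: V(k, i) = exp(-r*dt) * [p * V(k+1, i) + (1-p) * V(k+1, i+1)]; then take max(V_cont, immediate exercise) for American.
  V(1,0) = exp(-r*dt) * [p*0.000000 + (1-p)*0.000000] = 0.000000; exercise = 0.000000; V(1,0) = max -> 0.000000
  V(1,1) = exp(-r*dt) * [p*0.000000 + (1-p)*0.209795] = 0.109577; exercise = 0.071797; V(1,1) = max -> 0.109577
  V(0,0) = exp(-r*dt) * [p*0.000000 + (1-p)*0.109577] = 0.057232; exercise = 0.000000; V(0,0) = max -> 0.057232


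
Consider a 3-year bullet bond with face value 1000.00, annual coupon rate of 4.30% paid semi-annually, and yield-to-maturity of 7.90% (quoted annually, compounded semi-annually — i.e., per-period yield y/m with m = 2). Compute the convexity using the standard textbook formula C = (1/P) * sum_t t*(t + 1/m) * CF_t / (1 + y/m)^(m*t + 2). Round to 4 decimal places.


Answer: Convexity = 9.0182

Derivation:
Coupon per period c = face * coupon_rate / m = 21.500000
Periods per year m = 2; per-period yield y/m = 0.039500
Number of cashflows N = 6
Cashflows (t years, CF_t, discount factor 1/(1+y/m)^(m*t), PV):
  t = 0.5000: CF_t = 21.500000, DF = 0.962001, PV = 20.683021
  t = 1.0000: CF_t = 21.500000, DF = 0.925446, PV = 19.897086
  t = 1.5000: CF_t = 21.500000, DF = 0.890280, PV = 19.141016
  t = 2.0000: CF_t = 21.500000, DF = 0.856450, PV = 18.413675
  t = 2.5000: CF_t = 21.500000, DF = 0.823906, PV = 17.713974
  t = 3.0000: CF_t = 1021.500000, DF = 0.792598, PV = 809.638980
Price P = sum_t PV_t = 905.487751
Convexity numerator sum_t t*(t + 1/m) * CF_t / (1+y/m)^(m*t + 2):
  t = 0.5000: term = 9.570508
  t = 1.0000: term = 27.620513
  t = 1.5000: term = 53.141921
  t = 2.0000: term = 85.204298
  t = 2.5000: term = 122.949925
  t = 3.0000: term = 7867.408863
Convexity = (1/P) * sum = 8165.896028 / 905.487751 = 9.018229
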